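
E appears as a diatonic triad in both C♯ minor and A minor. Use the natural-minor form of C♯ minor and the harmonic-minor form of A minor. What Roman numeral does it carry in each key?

III in C♯ minor; V in A minor

The scale of C♯ minor (natural minor) is C♯ D♯ E F♯ G♯ A B; E is degree 3, and the triad built there (E-G♯-B) is major, so it is III.
The scale of A minor (harmonic minor) is A B C D E F G♯; E is degree 5, and the triad built there (E-G♯-B) is major, so it is V.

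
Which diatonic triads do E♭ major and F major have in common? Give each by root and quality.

Gm, B♭

Triads in E♭ major: E♭ (I), Fm (ii), Gm (iii), A♭ (IV), B♭ (V), Cm (vi), Ddim (vii°).
Triads in F major: F (I), Gm (ii), Am (iii), B♭ (IV), C (V), Dm (vi), Edim (vii°).
Shared triads with their functions: Gm (iii in E♭ major, ii in F major); B♭ (V in E♭ major, IV in F major).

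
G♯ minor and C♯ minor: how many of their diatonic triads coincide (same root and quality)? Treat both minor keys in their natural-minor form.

Diatonic triads of G♯ minor (natural minor): G♯m (i), A♯dim (ii°), B (III), C♯m (iv), D♯m (v), E (VI), F♯ (VII).
Diatonic triads of C♯ minor (natural minor): C♯m (i), D♯dim (ii°), E (III), F♯m (iv), G♯m (v), A (VI), B (VII).
Matching root and quality in both lists: G♯m, B, C♯m, E.
That gives 4 common triads.

4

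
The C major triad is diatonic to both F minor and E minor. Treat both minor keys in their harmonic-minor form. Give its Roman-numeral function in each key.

V in F minor; VI in E minor

The scale of F minor (harmonic minor) is F G Ab Bb C Db E; C is degree 5, and the triad built there (C-E-G) is major, so it is V.
The scale of E minor (harmonic minor) is E F# G A B C D#; C is degree 6, and the triad built there (C-E-G) is major, so it is VI.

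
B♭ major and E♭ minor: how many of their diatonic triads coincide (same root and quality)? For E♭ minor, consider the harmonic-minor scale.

Diatonic triads of B♭ major: B♭ major (I), C minor (ii), D minor (iii), E♭ major (IV), F major (V), G minor (vi), A diminished (vii°).
Diatonic triads of E♭ minor (harmonic minor): E♭ minor (i), F diminished (ii°), G♭ augmented (III+), A♭ minor (iv), B♭ major (V), C♭ major (VI), D diminished (vii°).
Matching root and quality in both lists: B♭ major.
That gives 1 common triad.

1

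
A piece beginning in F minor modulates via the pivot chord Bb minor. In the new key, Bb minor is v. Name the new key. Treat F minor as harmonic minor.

Eb minor

The numeral v denotes a minor triad on scale degree 5. With Bb on degree 5, the tonic of the new key is Eb.
Degree 5 carries a minor triad in natural-minor keys, so the destination is Eb minor.
Check: the diatonic triads of Eb minor (natural minor) are Ebm (i), Fdim (ii°), Gb (III), Abm (iv), Bbm (v), Cb (VI), Db (VII) — Bb minor is indeed v.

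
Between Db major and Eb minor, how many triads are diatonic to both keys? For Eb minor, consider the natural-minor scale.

Diatonic triads of Db major: Db major (I), Eb minor (ii), F minor (iii), Gb major (IV), Ab major (V), Bb minor (vi), C diminished (vii°).
Diatonic triads of Eb minor (natural minor): Eb minor (i), F diminished (ii°), Gb major (III), Ab minor (iv), Bb minor (v), Cb major (VI), Db major (VII).
Matching root and quality in both lists: Db major, Eb minor, Gb major, Bb minor.
That gives 4 common triads.

4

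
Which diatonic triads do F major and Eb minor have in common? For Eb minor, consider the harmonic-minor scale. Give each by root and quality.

Triads in F major: F major (I), G minor (ii), A minor (iii), Bb major (IV), C major (V), D minor (vi), E diminished (vii°).
Triads in Eb minor (harmonic minor): Eb minor (i), F diminished (ii°), Gb augmented (III+), Ab minor (iv), Bb major (V), Cb major (VI), D diminished (vii°).
Shared triads with their functions: Bb major (IV in F major, V in Eb minor).

Bb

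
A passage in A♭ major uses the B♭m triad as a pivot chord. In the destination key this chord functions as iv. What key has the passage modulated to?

F minor

The numeral iv denotes a minor triad on scale degree 4. With B♭ on degree 4, the tonic of the new key is F.
Degree 4 carries a minor triad in minor keys, so the destination is F minor.
Check: the diatonic triads of F minor (natural minor) are Fm (i), Gdim (ii°), A♭ (III), B♭m (iv), Cm (v), D♭ (VI), E♭ (VII) — B♭m is indeed iv.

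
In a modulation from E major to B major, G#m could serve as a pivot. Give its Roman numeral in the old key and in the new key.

The scale of E major is E F# G# A B C# D#; G# is degree 3, and the triad built there (G#-B-D#) is minor, so it is iii.
The scale of B major is B C# D# E F# G# A#; G# is degree 6, and the triad built there (G#-B-D#) is minor, so it is vi.

iii in E major; vi in B major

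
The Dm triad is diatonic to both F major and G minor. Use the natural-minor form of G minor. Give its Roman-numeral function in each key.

The scale of F major is F G A Bb C D E; D is degree 6, and the triad built there (D-F-A) is minor, so it is vi.
The scale of G minor (natural minor) is G A Bb C D Eb F; D is degree 5, and the triad built there (D-F-A) is minor, so it is v.

vi in F major; v in G minor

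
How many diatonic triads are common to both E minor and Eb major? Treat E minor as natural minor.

Diatonic triads of E minor (natural minor): E minor (i), F# diminished (ii°), G major (III), A minor (iv), B minor (v), C major (VI), D major (VII).
Diatonic triads of Eb major: Eb major (I), F minor (ii), G minor (iii), Ab major (IV), Bb major (V), C minor (vi), D diminished (vii°).
No triad has the same root and quality in both keys.

0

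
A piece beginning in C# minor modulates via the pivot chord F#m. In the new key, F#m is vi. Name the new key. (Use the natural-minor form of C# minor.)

A major

The numeral vi denotes a minor triad on scale degree 6. With F# on degree 6, the tonic of the new key is A.
Degree 6 carries a minor triad in major keys, so the destination is A major.
Check: the diatonic triads of A major are A (I), Bm (ii), C#m (iii), D (IV), E (V), F#m (vi), G#dim (vii°) — F#m is indeed vi.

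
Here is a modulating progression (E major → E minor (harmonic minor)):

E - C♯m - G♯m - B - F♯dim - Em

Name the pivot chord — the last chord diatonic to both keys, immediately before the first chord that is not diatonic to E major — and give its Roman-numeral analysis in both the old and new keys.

B — V in E major, V in E minor

Chords diatonic to E major: E, F♯m, G♯m, A, B, C♯m, D♯dim.
Reading the progression, the first chord not in that set is F♯dim, so the modulation leaves E major there.
The chord immediately before F♯dim is B, which is diatonic to both keys: V in E major and V in E minor.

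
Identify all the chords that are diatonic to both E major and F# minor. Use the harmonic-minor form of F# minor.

Triads in E major: E major (I), F# minor (ii), G# minor (iii), A major (IV), B major (V), C# minor (vi), D# diminished (vii°).
Triads in F# minor (harmonic minor): F# minor (i), G# diminished (ii°), A augmented (III+), B minor (iv), C# major (V), D major (VI), E# diminished (vii°).
Shared triads with their functions: F# minor (ii in E major, i in F# minor).

F#m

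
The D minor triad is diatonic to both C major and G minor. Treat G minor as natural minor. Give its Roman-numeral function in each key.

ii in C major; v in G minor

The scale of C major is C D E F G A B; D is degree 2, and the triad built there (D-F-A) is minor, so it is ii.
The scale of G minor (natural minor) is G A Bb C D Eb F; D is degree 5, and the triad built there (D-F-A) is minor, so it is v.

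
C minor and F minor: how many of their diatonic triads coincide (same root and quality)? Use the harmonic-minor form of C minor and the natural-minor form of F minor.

Diatonic triads of C minor (harmonic minor): Cm (i), Ddim (ii°), Ebaug (III+), Fm (iv), G (V), Ab (VI), Bdim (vii°).
Diatonic triads of F minor (natural minor): Fm (i), Gdim (ii°), Ab (III), Bbm (iv), Cm (v), Db (VI), Eb (VII).
Matching root and quality in both lists: Cm, Fm, Ab.
That gives 3 common triads.

3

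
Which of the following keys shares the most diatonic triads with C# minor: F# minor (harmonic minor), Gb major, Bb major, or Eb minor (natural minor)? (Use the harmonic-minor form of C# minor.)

F# minor

Triads of C# minor (harmonic minor): C# minor (i), D# diminished (ii°), E augmented (III+), F# minor (iv), G# major (V), A major (VI), B# diminished (vii°).
F# minor (harmonic minor) shares 1: F#m.
Gb major shares 0: none.
Bb major shares 0: none.
Eb minor (natural minor) shares 0: none.
The most common triads (1) are shared with F# minor.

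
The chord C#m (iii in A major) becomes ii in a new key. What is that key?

The numeral ii denotes a minor triad on scale degree 2. With C# on degree 2, the tonic of the new key is B.
Degree 2 carries a minor triad in major keys, so the destination is B major.
Check: the diatonic triads of B major are B (I), C#m (ii), D#m (iii), E (IV), F# (V), G#m (vi), A#dim (vii°) — C#m is indeed ii.

B major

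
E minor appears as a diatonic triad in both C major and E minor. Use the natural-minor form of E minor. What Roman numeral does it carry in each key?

The scale of C major is C D E F G A B; E is degree 3, and the triad built there (E-G-B) is minor, so it is iii.
The scale of E minor (natural minor) is E F♯ G A B C D; E is degree 1, and the triad built there (E-G-B) is minor, so it is i.

iii in C major; i in E minor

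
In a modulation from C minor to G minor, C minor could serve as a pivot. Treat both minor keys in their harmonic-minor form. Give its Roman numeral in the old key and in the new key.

i in C minor; iv in G minor

The scale of C minor (harmonic minor) is C D Eb F G Ab B; C is degree 1, and the triad built there (C-Eb-G) is minor, so it is i.
The scale of G minor (harmonic minor) is G A Bb C D Eb F#; C is degree 4, and the triad built there (C-Eb-G) is minor, so it is iv.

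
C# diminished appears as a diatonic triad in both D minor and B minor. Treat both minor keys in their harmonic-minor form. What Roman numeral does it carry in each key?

vii° in D minor; ii° in B minor

The scale of D minor (harmonic minor) is D E F G A Bb C#; C# is degree 7, and the triad built there (C#-E-G) is diminished, so it is vii°.
The scale of B minor (harmonic minor) is B C# D E F# G A#; C# is degree 2, and the triad built there (C#-E-G) is diminished, so it is ii°.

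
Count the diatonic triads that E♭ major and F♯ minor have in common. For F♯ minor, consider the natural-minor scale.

0

Diatonic triads of E♭ major: E♭ (I), Fm (ii), Gm (iii), A♭ (IV), B♭ (V), Cm (vi), Ddim (vii°).
Diatonic triads of F♯ minor (natural minor): F♯m (i), G♯dim (ii°), A (III), Bm (iv), C♯m (v), D (VI), E (VII).
No triad has the same root and quality in both keys.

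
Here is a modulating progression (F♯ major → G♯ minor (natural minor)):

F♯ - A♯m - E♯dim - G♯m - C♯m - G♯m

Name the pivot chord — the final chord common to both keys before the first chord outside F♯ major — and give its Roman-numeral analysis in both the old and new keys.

G♯m — ii in F♯ major, i in G♯ minor

Chords diatonic to F♯ major: F♯, G♯m, A♯m, B, C♯, D♯m, E♯dim.
Reading the progression, the first chord not in that set is C♯m, so the modulation leaves F♯ major there.
The chord immediately before C♯m is G♯m, which is diatonic to both keys: ii in F♯ major and i in G♯ minor.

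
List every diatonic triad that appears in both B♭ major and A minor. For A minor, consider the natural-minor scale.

Dm, F

Triads in B♭ major: B♭ (I), Cm (ii), Dm (iii), E♭ (IV), F (V), Gm (vi), Adim (vii°).
Triads in A minor (natural minor): Am (i), Bdim (ii°), C (III), Dm (iv), Em (v), F (VI), G (VII).
Shared triads with their functions: Dm (iii in B♭ major, iv in A minor); F (V in B♭ major, VI in A minor).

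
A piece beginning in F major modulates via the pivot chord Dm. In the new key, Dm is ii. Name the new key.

The numeral ii denotes a minor triad on scale degree 2. With D on degree 2, the tonic of the new key is C.
Degree 2 carries a minor triad in major keys, so the destination is C major.
Check: the diatonic triads of C major are C (I), Dm (ii), Em (iii), F (IV), G (V), Am (vi), Bdim (vii°) — Dm is indeed ii.

C major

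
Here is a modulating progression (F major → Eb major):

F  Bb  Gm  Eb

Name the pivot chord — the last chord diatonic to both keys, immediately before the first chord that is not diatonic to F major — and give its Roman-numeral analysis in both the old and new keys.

Gm — ii in F major, iii in Eb major

Chords diatonic to F major: F, Gm, Am, Bb, C, Dm, Edim.
Reading the progression, the first chord not in that set is Eb, so the modulation leaves F major there.
The chord immediately before Eb is Gm, which is diatonic to both keys: ii in F major and iii in Eb major.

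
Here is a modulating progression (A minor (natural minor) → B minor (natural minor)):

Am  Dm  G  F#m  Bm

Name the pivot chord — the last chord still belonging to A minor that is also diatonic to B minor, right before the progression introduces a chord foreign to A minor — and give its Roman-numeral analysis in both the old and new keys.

G — VII in A minor, VI in B minor

Chords diatonic to A minor: Am, Bdim, C, Dm, Em, F, G.
Reading the progression, the first chord not in that set is F#m, so the modulation leaves A minor there.
The chord immediately before F#m is G, which is diatonic to both keys: VII in A minor and VI in B minor.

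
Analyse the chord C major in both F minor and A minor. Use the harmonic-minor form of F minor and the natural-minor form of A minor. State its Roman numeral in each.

The scale of F minor (harmonic minor) is F G A♭ B♭ C D♭ E; C is degree 5, and the triad built there (C-E-G) is major, so it is V.
The scale of A minor (natural minor) is A B C D E F G; C is degree 3, and the triad built there (C-E-G) is major, so it is III.

V in F minor; III in A minor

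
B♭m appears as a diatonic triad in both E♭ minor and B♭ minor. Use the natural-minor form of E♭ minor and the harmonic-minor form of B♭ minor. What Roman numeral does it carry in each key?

v in E♭ minor; i in B♭ minor

The scale of E♭ minor (natural minor) is E♭ F G♭ A♭ B♭ C♭ D♭; B♭ is degree 5, and the triad built there (B♭-D♭-F) is minor, so it is v.
The scale of B♭ minor (harmonic minor) is B♭ C D♭ E♭ F G♭ A; B♭ is degree 1, and the triad built there (B♭-D♭-F) is minor, so it is i.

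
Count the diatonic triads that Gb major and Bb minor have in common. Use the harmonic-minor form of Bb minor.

3

Diatonic triads of Gb major: Gb major (I), Ab minor (ii), Bb minor (iii), Cb major (IV), Db major (V), Eb minor (vi), F diminished (vii°).
Diatonic triads of Bb minor (harmonic minor): Bb minor (i), C diminished (ii°), Db augmented (III+), Eb minor (iv), F major (V), Gb major (VI), A diminished (vii°).
Matching root and quality in both lists: Gb major, Bb minor, Eb minor.
That gives 3 common triads.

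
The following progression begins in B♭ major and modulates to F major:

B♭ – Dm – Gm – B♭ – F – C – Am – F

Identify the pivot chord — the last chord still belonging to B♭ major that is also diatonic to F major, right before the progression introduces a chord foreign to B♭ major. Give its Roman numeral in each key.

Chords diatonic to B♭ major: B♭, Cm, Dm, E♭, F, Gm, Adim.
Reading the progression, the first chord not in that set is C, so the modulation leaves B♭ major there.
The chord immediately before C is F, which is diatonic to both keys: V in B♭ major and I in F major.

F — V in B♭ major, I in F major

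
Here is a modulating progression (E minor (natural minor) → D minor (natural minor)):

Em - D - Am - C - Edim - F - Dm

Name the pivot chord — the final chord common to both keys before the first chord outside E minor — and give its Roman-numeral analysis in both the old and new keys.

C — VI in E minor, VII in D minor

Chords diatonic to E minor: Em, F#dim, G, Am, Bm, C, D.
Reading the progression, the first chord not in that set is Edim, so the modulation leaves E minor there.
The chord immediately before Edim is C, which is diatonic to both keys: VI in E minor and VII in D minor.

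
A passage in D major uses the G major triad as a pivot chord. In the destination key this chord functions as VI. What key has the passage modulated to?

B minor

The numeral VI denotes a major triad on scale degree 6. With G on degree 6, the tonic of the new key is B.
Degree 6 carries a major triad in minor keys, so the destination is B minor.
Check: the diatonic triads of B minor (natural minor) are Bm (i), C#dim (ii°), D (III), Em (iv), F#m (v), G (VI), A (VII) — G major is indeed VI.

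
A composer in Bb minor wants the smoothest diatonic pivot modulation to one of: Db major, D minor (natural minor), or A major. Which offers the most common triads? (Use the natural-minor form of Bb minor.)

Db major

Triads of Bb minor (natural minor): Bbm (i), Cdim (ii°), Db (III), Ebm (iv), Fm (v), Gb (VI), Ab (VII).
Db major shares 7: Bbm, Cdim, Db, Ebm, Fm, Gb, Ab.
D minor (natural minor) shares 0: none.
A major shares 0: none.
The most common triads (7) are shared with Db major.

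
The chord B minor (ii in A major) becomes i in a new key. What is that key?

B minor

The numeral i denotes a minor triad on scale degree 1. With B on degree 1, the tonic of the new key is B.
Degree 1 carries a minor triad in minor keys, so the destination is B minor.
Check: the diatonic triads of B minor (natural minor) are Bm (i), C#dim (ii°), D (III), Em (iv), F#m (v), G (VI), A (VII) — B minor is indeed i.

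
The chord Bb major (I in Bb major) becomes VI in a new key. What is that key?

The numeral VI denotes a major triad on scale degree 6. With Bb on degree 6, the tonic of the new key is D.
Degree 6 carries a major triad in minor keys, so the destination is D minor.
Check: the diatonic triads of D minor (natural minor) are Dm (i), Edim (ii°), F (III), Gm (iv), Am (v), Bb (VI), C (VII) — Bb major is indeed VI.

D minor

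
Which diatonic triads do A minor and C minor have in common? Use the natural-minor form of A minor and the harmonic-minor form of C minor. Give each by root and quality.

Triads in A minor (natural minor): Am (i), Bdim (ii°), C (III), Dm (iv), Em (v), F (VI), G (VII).
Triads in C minor (harmonic minor): Cm (i), Ddim (ii°), E♭aug (III+), Fm (iv), G (V), A♭ (VI), Bdim (vii°).
Shared triads with their functions: Bdim (ii° in A minor, vii° in C minor); G (VII in A minor, V in C minor).

Bdim, G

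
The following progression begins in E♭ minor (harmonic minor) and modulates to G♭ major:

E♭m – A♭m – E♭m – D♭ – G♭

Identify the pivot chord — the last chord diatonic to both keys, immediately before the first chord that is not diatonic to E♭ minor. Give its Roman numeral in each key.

E♭m — i in E♭ minor, vi in G♭ major

Chords diatonic to E♭ minor: E♭m, Fdim, G♭aug, A♭m, B♭, C♭, Ddim.
Reading the progression, the first chord not in that set is D♭, so the modulation leaves E♭ minor there.
The chord immediately before D♭ is E♭m, which is diatonic to both keys: i in E♭ minor and vi in G♭ major.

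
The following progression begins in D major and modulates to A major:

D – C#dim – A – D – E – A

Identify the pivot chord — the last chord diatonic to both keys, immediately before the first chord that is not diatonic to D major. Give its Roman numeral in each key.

D — I in D major, IV in A major

Chords diatonic to D major: D, Em, F#m, G, A, Bm, C#dim.
Reading the progression, the first chord not in that set is E, so the modulation leaves D major there.
The chord immediately before E is D, which is diatonic to both keys: I in D major and IV in A major.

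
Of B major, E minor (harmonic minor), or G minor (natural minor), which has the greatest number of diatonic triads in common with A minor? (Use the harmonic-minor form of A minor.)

G minor

Triads of A minor (harmonic minor): Am (i), Bdim (ii°), Caug (III+), Dm (iv), E (V), F (VI), G#dim (vii°).
B major shares 1: E.
E minor (harmonic minor) shares 1: Am.
G minor (natural minor) shares 2: Dm, F.
The most common triads (2) are shared with G minor.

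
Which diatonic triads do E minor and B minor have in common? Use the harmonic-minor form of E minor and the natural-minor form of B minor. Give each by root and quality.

Triads in E minor (harmonic minor): Em (i), F#dim (ii°), Gaug (III+), Am (iv), B (V), C (VI), D#dim (vii°).
Triads in B minor (natural minor): Bm (i), C#dim (ii°), D (III), Em (iv), F#m (v), G (VI), A (VII).
Shared triads with their functions: Em (i in E minor, iv in B minor).

Em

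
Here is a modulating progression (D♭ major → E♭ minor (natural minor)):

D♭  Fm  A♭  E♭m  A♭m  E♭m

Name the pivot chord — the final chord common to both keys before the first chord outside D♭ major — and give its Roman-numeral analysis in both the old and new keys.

Chords diatonic to D♭ major: D♭, E♭m, Fm, G♭, A♭, B♭m, Cdim.
Reading the progression, the first chord not in that set is A♭m, so the modulation leaves D♭ major there.
The chord immediately before A♭m is E♭m, which is diatonic to both keys: ii in D♭ major and i in E♭ minor.

E♭m — ii in D♭ major, i in E♭ minor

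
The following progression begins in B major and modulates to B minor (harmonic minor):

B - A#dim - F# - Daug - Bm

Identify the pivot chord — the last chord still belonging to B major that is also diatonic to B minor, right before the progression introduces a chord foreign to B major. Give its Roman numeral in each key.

F# — V in B major, V in B minor

Chords diatonic to B major: B, C#m, D#m, E, F#, G#m, A#dim.
Reading the progression, the first chord not in that set is Daug, so the modulation leaves B major there.
The chord immediately before Daug is F#, which is diatonic to both keys: V in B major and V in B minor.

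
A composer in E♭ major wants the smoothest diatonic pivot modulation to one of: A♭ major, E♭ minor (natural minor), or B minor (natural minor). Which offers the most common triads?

Triads of E♭ major: E♭ (I), Fm (ii), Gm (iii), A♭ (IV), B♭ (V), Cm (vi), Ddim (vii°).
A♭ major shares 4: E♭, Fm, A♭, Cm.
E♭ minor (natural minor) shares 0: none.
B minor (natural minor) shares 0: none.
The most common triads (4) are shared with A♭ major.

A♭ major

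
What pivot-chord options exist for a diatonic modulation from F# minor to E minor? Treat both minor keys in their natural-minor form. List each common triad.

Triads in F# minor (natural minor): F# minor (i), G# diminished (ii°), A major (III), B minor (iv), C# minor (v), D major (VI), E major (VII).
Triads in E minor (natural minor): E minor (i), F# diminished (ii°), G major (III), A minor (iv), B minor (v), C major (VI), D major (VII).
Shared triads with their functions: B minor (iv in F# minor, v in E minor); D major (VI in F# minor, VII in E minor).

Bm, D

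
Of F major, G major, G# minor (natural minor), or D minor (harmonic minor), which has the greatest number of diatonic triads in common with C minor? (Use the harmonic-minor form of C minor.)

Triads of C minor (harmonic minor): Cm (i), Ddim (ii°), Ebaug (III+), Fm (iv), G (V), Ab (VI), Bdim (vii°).
F major shares 0: none.
G major shares 1: G.
G# minor (natural minor) shares 0: none.
D minor (harmonic minor) shares 0: none.
The most common triads (1) are shared with G major.

G major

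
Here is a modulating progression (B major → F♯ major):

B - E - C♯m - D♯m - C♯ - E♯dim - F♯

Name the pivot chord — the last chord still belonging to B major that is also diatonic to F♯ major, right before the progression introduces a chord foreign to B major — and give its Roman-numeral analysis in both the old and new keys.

D♯m — iii in B major, vi in F♯ major

Chords diatonic to B major: B, C♯m, D♯m, E, F♯, G♯m, A♯dim.
Reading the progression, the first chord not in that set is C♯, so the modulation leaves B major there.
The chord immediately before C♯ is D♯m, which is diatonic to both keys: iii in B major and vi in F♯ major.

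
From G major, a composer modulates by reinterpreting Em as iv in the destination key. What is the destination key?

The numeral iv denotes a minor triad on scale degree 4. With E on degree 4, the tonic of the new key is B.
Degree 4 carries a minor triad in minor keys, so the destination is B minor.
Check: the diatonic triads of B minor (natural minor) are Bm (i), C♯dim (ii°), D (III), Em (iv), F♯m (v), G (VI), A (VII) — Em is indeed iv.

B minor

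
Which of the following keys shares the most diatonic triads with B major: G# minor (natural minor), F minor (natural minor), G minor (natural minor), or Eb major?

G# minor

Triads of B major: B major (I), C# minor (ii), D# minor (iii), E major (IV), F# major (V), G# minor (vi), A# diminished (vii°).
G# minor (natural minor) shares 7: B, C#m, D#m, E, F#, G#m, A#dim.
F minor (natural minor) shares 0: none.
G minor (natural minor) shares 0: none.
Eb major shares 0: none.
The most common triads (7) are shared with G# minor.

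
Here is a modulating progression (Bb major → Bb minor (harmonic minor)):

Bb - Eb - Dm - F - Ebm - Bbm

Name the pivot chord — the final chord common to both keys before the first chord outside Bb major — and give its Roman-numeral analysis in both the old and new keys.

Chords diatonic to Bb major: Bb, Cm, Dm, Eb, F, Gm, Adim.
Reading the progression, the first chord not in that set is Ebm, so the modulation leaves Bb major there.
The chord immediately before Ebm is F, which is diatonic to both keys: V in Bb major and V in Bb minor.

F — V in Bb major, V in Bb minor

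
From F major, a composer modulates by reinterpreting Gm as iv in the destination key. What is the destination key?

D minor

The numeral iv denotes a minor triad on scale degree 4. With G on degree 4, the tonic of the new key is D.
Degree 4 carries a minor triad in minor keys, so the destination is D minor.
Check: the diatonic triads of D minor (natural minor) are Dm (i), Edim (ii°), F (III), Gm (iv), Am (v), Bb (VI), C (VII) — Gm is indeed iv.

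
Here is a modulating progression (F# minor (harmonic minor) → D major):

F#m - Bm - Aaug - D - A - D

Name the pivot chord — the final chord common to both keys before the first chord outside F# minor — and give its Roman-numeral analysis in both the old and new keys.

Chords diatonic to F# minor: F#m, G#dim, Aaug, Bm, C#, D, E#dim.
Reading the progression, the first chord not in that set is A, so the modulation leaves F# minor there.
The chord immediately before A is D, which is diatonic to both keys: VI in F# minor and I in D major.

D — VI in F# minor, I in D major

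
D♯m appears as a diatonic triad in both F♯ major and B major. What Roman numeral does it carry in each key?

vi in F♯ major; iii in B major

The scale of F♯ major is F♯ G♯ A♯ B C♯ D♯ E♯; D♯ is degree 6, and the triad built there (D♯-F♯-A♯) is minor, so it is vi.
The scale of B major is B C♯ D♯ E F♯ G♯ A♯; D♯ is degree 3, and the triad built there (D♯-F♯-A♯) is minor, so it is iii.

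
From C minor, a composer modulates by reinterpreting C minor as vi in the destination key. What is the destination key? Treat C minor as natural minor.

E♭ major

The numeral vi denotes a minor triad on scale degree 6. With C on degree 6, the tonic of the new key is E♭.
Degree 6 carries a minor triad in major keys, so the destination is E♭ major.
Check: the diatonic triads of E♭ major are E♭ (I), Fm (ii), Gm (iii), A♭ (IV), B♭ (V), Cm (vi), Ddim (vii°) — C minor is indeed vi.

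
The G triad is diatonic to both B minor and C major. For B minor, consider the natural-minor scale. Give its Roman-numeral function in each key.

The scale of B minor (natural minor) is B C# D E F# G A; G is degree 6, and the triad built there (G-B-D) is major, so it is VI.
The scale of C major is C D E F G A B; G is degree 5, and the triad built there (G-B-D) is major, so it is V.

VI in B minor; V in C major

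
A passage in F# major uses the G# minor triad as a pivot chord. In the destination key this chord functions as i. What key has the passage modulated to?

The numeral i denotes a minor triad on scale degree 1. With G# on degree 1, the tonic of the new key is G#.
Degree 1 carries a minor triad in minor keys, so the destination is G# minor.
Check: the diatonic triads of G# minor (natural minor) are G#m (i), A#dim (ii°), B (III), C#m (iv), D#m (v), E (VI), F# (VII) — G# minor is indeed i.

G# minor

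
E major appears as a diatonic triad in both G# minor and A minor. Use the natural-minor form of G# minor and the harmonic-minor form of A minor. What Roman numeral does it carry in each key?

VI in G# minor; V in A minor

The scale of G# minor (natural minor) is G# A# B C# D# E F#; E is degree 6, and the triad built there (E-G#-B) is major, so it is VI.
The scale of A minor (harmonic minor) is A B C D E F G#; E is degree 5, and the triad built there (E-G#-B) is major, so it is V.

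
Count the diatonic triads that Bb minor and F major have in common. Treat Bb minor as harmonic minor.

Diatonic triads of Bb minor (harmonic minor): Bbm (i), Cdim (ii°), Dbaug (III+), Ebm (iv), F (V), Gb (VI), Adim (vii°).
Diatonic triads of F major: F (I), Gm (ii), Am (iii), Bb (IV), C (V), Dm (vi), Edim (vii°).
Matching root and quality in both lists: F.
That gives 1 common triad.

1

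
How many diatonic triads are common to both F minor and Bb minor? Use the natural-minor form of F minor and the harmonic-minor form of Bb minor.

1

Diatonic triads of F minor (natural minor): Fm (i), Gdim (ii°), Ab (III), Bbm (iv), Cm (v), Db (VI), Eb (VII).
Diatonic triads of Bb minor (harmonic minor): Bbm (i), Cdim (ii°), Dbaug (III+), Ebm (iv), F (V), Gb (VI), Adim (vii°).
Matching root and quality in both lists: Bbm.
That gives 1 common triad.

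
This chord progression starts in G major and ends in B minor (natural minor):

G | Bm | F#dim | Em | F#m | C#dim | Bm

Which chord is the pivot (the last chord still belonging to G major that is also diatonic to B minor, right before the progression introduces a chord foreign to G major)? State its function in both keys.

Chords diatonic to G major: G, Am, Bm, C, D, Em, F#dim.
Reading the progression, the first chord not in that set is F#m, so the modulation leaves G major there.
The chord immediately before F#m is Em, which is diatonic to both keys: vi in G major and iv in B minor.

Em — vi in G major, iv in B minor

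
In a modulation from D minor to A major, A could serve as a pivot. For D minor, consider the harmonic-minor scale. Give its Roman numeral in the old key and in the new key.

The scale of D minor (harmonic minor) is D E F G A Bb C#; A is degree 5, and the triad built there (A-C#-E) is major, so it is V.
The scale of A major is A B C# D E F# G#; A is degree 1, and the triad built there (A-C#-E) is major, so it is I.

V in D minor; I in A major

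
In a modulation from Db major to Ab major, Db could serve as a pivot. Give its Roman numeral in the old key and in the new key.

I in Db major; IV in Ab major

The scale of Db major is Db Eb F Gb Ab Bb C; Db is degree 1, and the triad built there (Db-F-Ab) is major, so it is I.
The scale of Ab major is Ab Bb C Db Eb F G; Db is degree 4, and the triad built there (Db-F-Ab) is major, so it is IV.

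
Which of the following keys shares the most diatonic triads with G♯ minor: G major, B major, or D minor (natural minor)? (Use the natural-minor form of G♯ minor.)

B major

Triads of G♯ minor (natural minor): G♯ minor (i), A♯ diminished (ii°), B major (III), C♯ minor (iv), D♯ minor (v), E major (VI), F♯ major (VII).
G major shares 0: none.
B major shares 7: G♯m, A♯dim, B, C♯m, D♯m, E, F♯.
D minor (natural minor) shares 0: none.
The most common triads (7) are shared with B major.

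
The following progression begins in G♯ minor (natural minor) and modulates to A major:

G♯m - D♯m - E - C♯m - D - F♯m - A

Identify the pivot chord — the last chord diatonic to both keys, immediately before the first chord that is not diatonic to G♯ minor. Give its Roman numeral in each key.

Chords diatonic to G♯ minor: G♯m, A♯dim, B, C♯m, D♯m, E, F♯.
Reading the progression, the first chord not in that set is D, so the modulation leaves G♯ minor there.
The chord immediately before D is C♯m, which is diatonic to both keys: iv in G♯ minor and iii in A major.

C♯m — iv in G♯ minor, iii in A major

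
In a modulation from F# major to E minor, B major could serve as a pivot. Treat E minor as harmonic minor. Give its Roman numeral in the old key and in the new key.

IV in F# major; V in E minor

The scale of F# major is F# G# A# B C# D# E#; B is degree 4, and the triad built there (B-D#-F#) is major, so it is IV.
The scale of E minor (harmonic minor) is E F# G A B C D#; B is degree 5, and the triad built there (B-D#-F#) is major, so it is V.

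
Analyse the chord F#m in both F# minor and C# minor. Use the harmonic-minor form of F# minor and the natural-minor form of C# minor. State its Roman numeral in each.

i in F# minor; iv in C# minor

The scale of F# minor (harmonic minor) is F# G# A B C# D E#; F# is degree 1, and the triad built there (F#-A-C#) is minor, so it is i.
The scale of C# minor (natural minor) is C# D# E F# G# A B; F# is degree 4, and the triad built there (F#-A-C#) is minor, so it is iv.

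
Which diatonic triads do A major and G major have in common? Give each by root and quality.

Triads in A major: A (I), Bm (ii), C#m (iii), D (IV), E (V), F#m (vi), G#dim (vii°).
Triads in G major: G (I), Am (ii), Bm (iii), C (IV), D (V), Em (vi), F#dim (vii°).
Shared triads with their functions: Bm (ii in A major, iii in G major); D (IV in A major, V in G major).

Bm, D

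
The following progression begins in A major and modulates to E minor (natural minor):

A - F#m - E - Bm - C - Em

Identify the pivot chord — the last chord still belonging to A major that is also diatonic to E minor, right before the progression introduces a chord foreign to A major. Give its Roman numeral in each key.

Chords diatonic to A major: A, Bm, C#m, D, E, F#m, G#dim.
Reading the progression, the first chord not in that set is C, so the modulation leaves A major there.
The chord immediately before C is Bm, which is diatonic to both keys: ii in A major and v in E minor.

Bm — ii in A major, v in E minor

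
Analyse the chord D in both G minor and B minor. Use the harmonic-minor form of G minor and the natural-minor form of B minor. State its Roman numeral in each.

V in G minor; III in B minor

The scale of G minor (harmonic minor) is G A Bb C D Eb F#; D is degree 5, and the triad built there (D-F#-A) is major, so it is V.
The scale of B minor (natural minor) is B C# D E F# G A; D is degree 3, and the triad built there (D-F#-A) is major, so it is III.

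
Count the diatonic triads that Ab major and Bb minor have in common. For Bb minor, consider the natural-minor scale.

4

Diatonic triads of Ab major: Ab major (I), Bb minor (ii), C minor (iii), Db major (IV), Eb major (V), F minor (vi), G diminished (vii°).
Diatonic triads of Bb minor (natural minor): Bb minor (i), C diminished (ii°), Db major (III), Eb minor (iv), F minor (v), Gb major (VI), Ab major (VII).
Matching root and quality in both lists: Ab major, Bb minor, Db major, F minor.
That gives 4 common triads.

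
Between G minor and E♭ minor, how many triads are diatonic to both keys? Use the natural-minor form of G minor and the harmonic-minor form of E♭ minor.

1

Diatonic triads of G minor (natural minor): G minor (i), A diminished (ii°), B♭ major (III), C minor (iv), D minor (v), E♭ major (VI), F major (VII).
Diatonic triads of E♭ minor (harmonic minor): E♭ minor (i), F diminished (ii°), G♭ augmented (III+), A♭ minor (iv), B♭ major (V), C♭ major (VI), D diminished (vii°).
Matching root and quality in both lists: B♭ major.
That gives 1 common triad.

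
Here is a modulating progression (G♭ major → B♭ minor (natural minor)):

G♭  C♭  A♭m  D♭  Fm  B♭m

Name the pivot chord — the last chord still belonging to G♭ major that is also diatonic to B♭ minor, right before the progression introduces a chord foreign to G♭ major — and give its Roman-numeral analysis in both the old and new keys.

D♭ — V in G♭ major, III in B♭ minor

Chords diatonic to G♭ major: G♭, A♭m, B♭m, C♭, D♭, E♭m, Fdim.
Reading the progression, the first chord not in that set is Fm, so the modulation leaves G♭ major there.
The chord immediately before Fm is D♭, which is diatonic to both keys: V in G♭ major and III in B♭ minor.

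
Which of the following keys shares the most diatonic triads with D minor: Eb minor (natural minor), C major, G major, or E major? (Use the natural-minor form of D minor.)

C major

Triads of D minor (natural minor): D minor (i), E diminished (ii°), F major (III), G minor (iv), A minor (v), Bb major (VI), C major (VII).
Eb minor (natural minor) shares 0: none.
C major shares 4: Dm, F, Am, C.
G major shares 2: Am, C.
E major shares 0: none.
The most common triads (4) are shared with C major.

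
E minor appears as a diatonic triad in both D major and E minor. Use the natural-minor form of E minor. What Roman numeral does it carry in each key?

ii in D major; i in E minor

The scale of D major is D E F# G A B C#; E is degree 2, and the triad built there (E-G-B) is minor, so it is ii.
The scale of E minor (natural minor) is E F# G A B C D; E is degree 1, and the triad built there (E-G-B) is minor, so it is i.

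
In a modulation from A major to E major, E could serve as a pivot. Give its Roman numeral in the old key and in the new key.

V in A major; I in E major

The scale of A major is A B C♯ D E F♯ G♯; E is degree 5, and the triad built there (E-G♯-B) is major, so it is V.
The scale of E major is E F♯ G♯ A B C♯ D♯; E is degree 1, and the triad built there (E-G♯-B) is major, so it is I.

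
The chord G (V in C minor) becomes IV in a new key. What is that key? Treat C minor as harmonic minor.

D major

The numeral IV denotes a major triad on scale degree 4. With G on degree 4, the tonic of the new key is D.
Degree 4 carries a major triad in major keys, so the destination is D major.
Check: the diatonic triads of D major are D (I), Em (ii), F#m (iii), G (IV), A (V), Bm (vi), C#dim (vii°) — G is indeed IV.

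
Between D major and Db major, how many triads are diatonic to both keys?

0

Diatonic triads of D major: D (I), Em (ii), F#m (iii), G (IV), A (V), Bm (vi), C#dim (vii°).
Diatonic triads of Db major: Db (I), Ebm (ii), Fm (iii), Gb (IV), Ab (V), Bbm (vi), Cdim (vii°).
No triad has the same root and quality in both keys.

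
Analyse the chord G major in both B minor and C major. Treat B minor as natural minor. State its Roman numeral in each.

The scale of B minor (natural minor) is B C# D E F# G A; G is degree 6, and the triad built there (G-B-D) is major, so it is VI.
The scale of C major is C D E F G A B; G is degree 5, and the triad built there (G-B-D) is major, so it is V.

VI in B minor; V in C major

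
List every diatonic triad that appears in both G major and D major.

Triads in G major: G major (I), A minor (ii), B minor (iii), C major (IV), D major (V), E minor (vi), F# diminished (vii°).
Triads in D major: D major (I), E minor (ii), F# minor (iii), G major (IV), A major (V), B minor (vi), C# diminished (vii°).
Shared triads with their functions: G major (I in G major, IV in D major); B minor (iii in G major, vi in D major); D major (V in G major, I in D major); E minor (vi in G major, ii in D major).

G, Bm, D, Em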